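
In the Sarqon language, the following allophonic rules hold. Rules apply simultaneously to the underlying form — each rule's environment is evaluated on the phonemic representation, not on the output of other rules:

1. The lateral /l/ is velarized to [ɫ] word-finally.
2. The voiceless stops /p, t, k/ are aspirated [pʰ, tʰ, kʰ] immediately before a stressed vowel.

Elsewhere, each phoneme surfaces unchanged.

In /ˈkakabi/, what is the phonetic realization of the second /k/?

/k/ (between /a/ and /a/) is in the target of rule 2 but the environment (immediately before a stressed vowel) is not met → [k].

[k]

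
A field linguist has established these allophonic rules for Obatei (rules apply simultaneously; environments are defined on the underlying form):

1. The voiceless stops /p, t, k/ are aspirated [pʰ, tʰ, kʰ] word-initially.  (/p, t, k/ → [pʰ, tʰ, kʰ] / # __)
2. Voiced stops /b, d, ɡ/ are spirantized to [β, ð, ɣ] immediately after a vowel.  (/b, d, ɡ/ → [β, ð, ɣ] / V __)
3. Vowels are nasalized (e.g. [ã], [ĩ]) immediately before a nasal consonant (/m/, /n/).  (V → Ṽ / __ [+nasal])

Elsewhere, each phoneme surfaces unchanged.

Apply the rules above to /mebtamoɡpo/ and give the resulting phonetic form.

[meβtãmoɣpo]

/m/ (word-initial): no rule targets it → [m].
/e/ (between /m/ and /b/): rule 3 targets it, but not before a nasal consonant → unchanged [e].
Rule 2 applies to /b/ (between /e/ and /t/: immediately after a vowel) → [β].
/t/ (between /b/ and /a/): rule 1 targets it, but not word-initially → unchanged [t].
/a/ (between /t/ and /m/): before a nasal consonant, so rule 3 applies → [ã].
/m/ stays [m].
/o/ (between /m/ and /ɡ/): rule 3 targets it, but not before a nasal consonant → unchanged [o].
/ɡ/ (between /o/ and /p/): immediately after a vowel, so rule 2 applies → [ɣ].
/p/ (between /ɡ/ and /o/) fails the environment for rule 1, so it stays [p].
/o/ — word-final; rule 3 does not apply here → [o].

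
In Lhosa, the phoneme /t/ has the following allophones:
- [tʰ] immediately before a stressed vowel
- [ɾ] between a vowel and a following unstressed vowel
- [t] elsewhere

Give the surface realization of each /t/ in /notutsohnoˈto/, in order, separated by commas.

[ɾ], [t], [tʰ]

Occurrence 1 (position 3): between a vowel and an unstressed vowel → [ɾ].
Occurrence 2 (position 5): no conditioning environment matches → elsewhere allophone [t].
Occurrence 3 (position 11): immediately before a stressed vowel → [tʰ].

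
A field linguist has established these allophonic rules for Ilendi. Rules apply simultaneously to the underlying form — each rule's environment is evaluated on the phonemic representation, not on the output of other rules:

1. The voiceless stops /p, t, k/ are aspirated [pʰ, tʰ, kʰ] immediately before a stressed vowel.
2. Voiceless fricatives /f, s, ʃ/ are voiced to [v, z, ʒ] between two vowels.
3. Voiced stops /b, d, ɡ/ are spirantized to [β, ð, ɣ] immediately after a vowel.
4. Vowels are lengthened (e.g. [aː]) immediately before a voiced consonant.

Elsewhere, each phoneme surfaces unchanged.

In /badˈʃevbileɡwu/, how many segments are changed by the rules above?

6

Segments that undergo a rule: /a/ → [aː] (rule 4); /d/ → [ð] (rule 3); /e/ → [eː] (rule 4); /i/ → [iː] (rule 4); /e/ → [eː] (rule 4); /ɡ/ → [ɣ] (rule 3).
All other segments surface unchanged.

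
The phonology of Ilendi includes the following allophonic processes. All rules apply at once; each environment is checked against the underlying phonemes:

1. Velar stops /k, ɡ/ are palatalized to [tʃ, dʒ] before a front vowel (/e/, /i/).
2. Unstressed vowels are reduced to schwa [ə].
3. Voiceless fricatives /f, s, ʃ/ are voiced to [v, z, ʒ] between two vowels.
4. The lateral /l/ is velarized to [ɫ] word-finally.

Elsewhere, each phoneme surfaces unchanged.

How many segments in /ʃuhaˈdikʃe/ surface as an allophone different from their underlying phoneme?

Segments that undergo a rule: /u/ → [ə] (rule 2); /a/ → [ə] (rule 2); /e/ → [ə] (rule 2).
All other segments surface unchanged.

3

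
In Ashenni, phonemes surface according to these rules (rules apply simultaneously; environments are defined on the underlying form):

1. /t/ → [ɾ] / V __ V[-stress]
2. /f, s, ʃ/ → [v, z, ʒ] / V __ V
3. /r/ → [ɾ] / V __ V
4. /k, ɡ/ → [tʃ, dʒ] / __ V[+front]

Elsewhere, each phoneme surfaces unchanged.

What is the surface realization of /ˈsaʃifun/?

/s/ — word-initial; rule 2 does not apply here → [s].
/a/ — not in any rule's target class → [a].
/ʃ/ (between /a/ and /i/): between two vowels, so rule 2 applies → [ʒ].
/i/ (between /ʃ/ and /f/): no rule targets it → [i].
/f/ (between /i/ and /u/) occurs between two vowels → [v] by rule 2.
/u/ stays [u].
/n/ stays [n].

[ˈsaʒivun]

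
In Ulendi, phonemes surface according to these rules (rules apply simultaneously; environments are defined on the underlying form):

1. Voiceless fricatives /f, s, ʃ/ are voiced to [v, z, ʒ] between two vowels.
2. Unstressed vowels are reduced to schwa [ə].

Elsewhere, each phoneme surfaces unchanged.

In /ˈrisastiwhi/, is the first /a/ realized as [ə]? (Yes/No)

Yes

Rule 2 applies to /a/ (between /s/ and /s/: in an unstressed syllable) → [ə].
The actual realization is [ə], which matches [ə].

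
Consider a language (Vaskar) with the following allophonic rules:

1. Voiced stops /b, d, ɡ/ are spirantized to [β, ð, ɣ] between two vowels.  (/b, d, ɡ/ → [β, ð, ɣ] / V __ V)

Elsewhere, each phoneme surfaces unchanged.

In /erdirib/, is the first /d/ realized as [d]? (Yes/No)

Yes

/d/ — between /r/ and /i/; rule 1 does not apply here → [d].
The actual realization is [d], which matches [d].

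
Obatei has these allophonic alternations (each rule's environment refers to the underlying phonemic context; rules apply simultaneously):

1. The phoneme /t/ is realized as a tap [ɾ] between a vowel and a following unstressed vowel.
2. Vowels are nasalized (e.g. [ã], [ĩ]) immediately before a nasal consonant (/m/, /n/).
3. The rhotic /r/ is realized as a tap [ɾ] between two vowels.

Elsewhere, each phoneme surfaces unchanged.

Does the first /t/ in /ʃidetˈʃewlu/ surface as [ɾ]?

No

/t/ (between /e/ and /ʃ/) is in the target of rule 1 but the environment (between a vowel and a following unstressed vowel) is not met → [t].
The actual realization is [t], not [ɾ].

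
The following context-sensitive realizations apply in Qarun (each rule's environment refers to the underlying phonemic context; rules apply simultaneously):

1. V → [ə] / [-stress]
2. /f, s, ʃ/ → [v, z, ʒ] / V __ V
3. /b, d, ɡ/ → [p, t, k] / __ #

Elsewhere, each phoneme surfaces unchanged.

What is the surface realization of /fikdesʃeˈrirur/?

/f/ (word-initial) is in the target of rule 2 but the environment (between two vowels) is not met → [f].
/i/ (between /f/ and /k/) occurs in an unstressed syllable → [ə] by rule 1.
/k/ stays [k].
/d/ — between /k/ and /e/; rule 3 does not apply here → [d].
/e/ — between /d/ and /s/, in an unstressed syllable — surfaces as [ə] (rule 1).
/s/ (between /e/ and /ʃ/): rule 2 targets it, but not between two vowels → unchanged [s].
/ʃ/ (between /s/ and /e/) is in the target of rule 2 but the environment (between two vowels) is not met → [ʃ].
/e/ meets the environment for rule 1 (in an unstressed syllable) → [ə].
/r/ — not in any rule's target class → [r].
/i/ (between /r/ and /r/): rule 1 targets it, but not in an unstressed syllable → unchanged [i].
/r/ (between /i/ and /u/): no rule targets it → [r].
/u/ — between /r/ and /r/, in an unstressed syllable — surfaces as [ə] (rule 1).
/r/ (word-final) is unaffected → [r].

[fəkdəsʃəˈrirər]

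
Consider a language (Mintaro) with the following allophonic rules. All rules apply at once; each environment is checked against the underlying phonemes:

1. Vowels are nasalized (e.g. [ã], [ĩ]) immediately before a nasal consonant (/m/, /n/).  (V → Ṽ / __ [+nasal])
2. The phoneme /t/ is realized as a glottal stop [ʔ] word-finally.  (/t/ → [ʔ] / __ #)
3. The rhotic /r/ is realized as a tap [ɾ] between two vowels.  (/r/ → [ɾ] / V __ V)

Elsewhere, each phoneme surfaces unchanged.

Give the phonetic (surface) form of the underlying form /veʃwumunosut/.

[veʃwũmũnosuʔ]

/v/ — not in any rule's target class → [v].
/e/ — between /v/ and /ʃ/; rule 1 does not apply here → [e].
/ʃ/ (between /e/ and /w/): no rule targets it → [ʃ].
/w/ stays [w].
/u/ — between /w/ and /m/, before a nasal consonant — surfaces as [ũ] (rule 1).
/m/ stays [m].
/u/ (between /m/ and /n/): before a nasal consonant, so rule 1 applies → [ũ].
/n/ (between /u/ and /o/) is unaffected → [n].
/o/ (between /n/ and /s/) fails the environment for rule 1, so it stays [o].
/s/ (between /o/ and /u/) is unaffected → [s].
/u/ (between /s/ and /t/) is in the target of rule 1 but the environment (before a nasal consonant) is not met → [u].
/t/ (word-final): word-finally, so rule 2 applies → [ʔ].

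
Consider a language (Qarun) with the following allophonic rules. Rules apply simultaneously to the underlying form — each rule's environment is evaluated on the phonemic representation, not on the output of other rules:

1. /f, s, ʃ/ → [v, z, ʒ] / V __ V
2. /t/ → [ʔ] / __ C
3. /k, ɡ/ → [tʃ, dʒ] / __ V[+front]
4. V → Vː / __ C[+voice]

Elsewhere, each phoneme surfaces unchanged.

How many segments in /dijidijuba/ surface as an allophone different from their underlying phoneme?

Segments that undergo a rule: /i/ → [iː] (rule 4); /i/ → [iː] (rule 4); /i/ → [iː] (rule 4); /u/ → [uː] (rule 4).
All other segments surface unchanged.

4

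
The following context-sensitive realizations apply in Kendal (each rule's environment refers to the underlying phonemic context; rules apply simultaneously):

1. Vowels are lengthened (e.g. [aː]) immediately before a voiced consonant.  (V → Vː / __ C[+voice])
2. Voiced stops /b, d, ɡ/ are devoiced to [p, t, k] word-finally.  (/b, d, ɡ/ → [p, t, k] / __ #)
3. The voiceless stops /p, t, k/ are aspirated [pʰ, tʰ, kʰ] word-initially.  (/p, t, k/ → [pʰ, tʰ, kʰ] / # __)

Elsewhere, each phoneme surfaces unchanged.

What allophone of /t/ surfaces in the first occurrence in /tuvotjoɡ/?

[tʰ]

Rule 3 applies to /t/ (word-initial: word-initially) → [tʰ].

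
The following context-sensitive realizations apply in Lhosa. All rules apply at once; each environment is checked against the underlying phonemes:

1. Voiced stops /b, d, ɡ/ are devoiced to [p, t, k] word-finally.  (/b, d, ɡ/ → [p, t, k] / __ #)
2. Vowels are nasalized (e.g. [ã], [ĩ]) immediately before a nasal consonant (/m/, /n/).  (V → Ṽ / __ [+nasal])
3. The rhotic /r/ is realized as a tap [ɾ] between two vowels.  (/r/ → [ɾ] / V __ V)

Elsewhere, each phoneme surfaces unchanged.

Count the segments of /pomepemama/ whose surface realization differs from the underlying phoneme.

Segments that undergo a rule: /o/ → [õ] (rule 2); /e/ → [ẽ] (rule 2); /a/ → [ã] (rule 2).
All other segments surface unchanged.

3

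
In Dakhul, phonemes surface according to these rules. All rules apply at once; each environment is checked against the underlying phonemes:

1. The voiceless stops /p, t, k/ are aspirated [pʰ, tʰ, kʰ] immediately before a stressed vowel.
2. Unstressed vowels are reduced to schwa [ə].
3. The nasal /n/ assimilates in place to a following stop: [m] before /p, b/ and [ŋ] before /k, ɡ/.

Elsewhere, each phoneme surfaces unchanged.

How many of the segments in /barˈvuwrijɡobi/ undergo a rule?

4

Segments that undergo a rule: /a/ → [ə] (rule 2); /i/ → [ə] (rule 2); /o/ → [ə] (rule 2); /i/ → [ə] (rule 2).
All other segments surface unchanged.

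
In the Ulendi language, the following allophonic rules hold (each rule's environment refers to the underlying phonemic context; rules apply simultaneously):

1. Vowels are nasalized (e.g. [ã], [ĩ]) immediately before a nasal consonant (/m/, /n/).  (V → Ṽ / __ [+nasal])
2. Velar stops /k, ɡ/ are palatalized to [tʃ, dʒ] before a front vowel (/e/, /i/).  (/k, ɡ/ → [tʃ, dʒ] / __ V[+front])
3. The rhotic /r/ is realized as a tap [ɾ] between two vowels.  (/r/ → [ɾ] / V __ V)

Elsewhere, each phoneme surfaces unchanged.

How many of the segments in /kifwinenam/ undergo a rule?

Segments that undergo a rule: /k/ → [tʃ] (rule 2); /i/ → [ĩ] (rule 1); /e/ → [ẽ] (rule 1); /a/ → [ã] (rule 1).
All other segments surface unchanged.

4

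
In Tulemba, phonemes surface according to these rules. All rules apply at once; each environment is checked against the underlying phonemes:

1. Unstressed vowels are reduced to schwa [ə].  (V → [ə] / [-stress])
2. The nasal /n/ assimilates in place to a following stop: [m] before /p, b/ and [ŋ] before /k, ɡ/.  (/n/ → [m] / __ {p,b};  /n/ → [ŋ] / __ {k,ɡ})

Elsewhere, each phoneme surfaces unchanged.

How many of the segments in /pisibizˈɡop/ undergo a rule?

Segments that undergo a rule: /i/ → [ə] (rule 1); /i/ → [ə] (rule 1); /i/ → [ə] (rule 1).
All other segments surface unchanged.

3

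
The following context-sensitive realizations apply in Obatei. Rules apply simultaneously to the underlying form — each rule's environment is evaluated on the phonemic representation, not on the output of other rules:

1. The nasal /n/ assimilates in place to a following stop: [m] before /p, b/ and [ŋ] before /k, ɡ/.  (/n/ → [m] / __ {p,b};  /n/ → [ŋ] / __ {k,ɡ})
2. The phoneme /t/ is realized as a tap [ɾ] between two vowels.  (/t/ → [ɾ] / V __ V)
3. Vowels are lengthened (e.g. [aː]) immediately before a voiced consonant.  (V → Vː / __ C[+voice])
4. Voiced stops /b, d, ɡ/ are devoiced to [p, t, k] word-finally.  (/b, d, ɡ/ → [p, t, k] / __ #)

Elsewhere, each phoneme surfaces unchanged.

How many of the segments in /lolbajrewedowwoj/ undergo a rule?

6

Segments that undergo a rule: /o/ → [oː] (rule 3); /a/ → [aː] (rule 3); /e/ → [eː] (rule 3); /e/ → [eː] (rule 3); /o/ → [oː] (rule 3); /o/ → [oː] (rule 3).
All other segments surface unchanged.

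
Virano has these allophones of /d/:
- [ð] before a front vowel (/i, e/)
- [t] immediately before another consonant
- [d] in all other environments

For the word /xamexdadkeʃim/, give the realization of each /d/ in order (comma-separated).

[d], [t]

Occurrence 1 (position 6): no conditioning environment matches → elsewhere allophone [d].
Occurrence 2 (position 8): immediately before another consonant → [t].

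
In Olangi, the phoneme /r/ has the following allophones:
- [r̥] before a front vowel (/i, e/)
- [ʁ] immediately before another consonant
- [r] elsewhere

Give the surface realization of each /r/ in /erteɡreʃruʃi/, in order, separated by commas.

Occurrence 1 (position 2): immediately before another consonant → [ʁ].
Occurrence 2 (position 6): before a front vowel (/i, e/) → [r̥].
Occurrence 3 (position 9): no conditioning environment matches → elsewhere allophone [r].

[ʁ], [r̥], [r]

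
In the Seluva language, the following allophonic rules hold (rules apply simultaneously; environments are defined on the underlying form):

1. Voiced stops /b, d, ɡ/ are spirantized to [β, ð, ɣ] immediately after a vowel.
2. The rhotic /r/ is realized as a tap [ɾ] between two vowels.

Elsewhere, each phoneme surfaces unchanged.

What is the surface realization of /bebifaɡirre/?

/b/ — word-initial; rule 1 does not apply here → [b].
/e/ (between /b/ and /b/) is unaffected → [e].
/b/ — between /e/ and /i/, immediately after a vowel — surfaces as [β] (rule 1).
/i/ stays [i].
/f/ — not in any rule's target class → [f].
/a/ — not in any rule's target class → [a].
/ɡ/ (between /a/ and /i/) occurs immediately after a vowel → [ɣ] by rule 1.
/i/ — not in any rule's target class → [i].
/r/ — between /i/ and /r/; rule 2 does not apply here → [r].
/r/ (between /r/ and /e/) is in the target of rule 2 but the environment (between two vowels) is not met → [r].
/e/ — not in any rule's target class → [e].

[beβifaɣirre]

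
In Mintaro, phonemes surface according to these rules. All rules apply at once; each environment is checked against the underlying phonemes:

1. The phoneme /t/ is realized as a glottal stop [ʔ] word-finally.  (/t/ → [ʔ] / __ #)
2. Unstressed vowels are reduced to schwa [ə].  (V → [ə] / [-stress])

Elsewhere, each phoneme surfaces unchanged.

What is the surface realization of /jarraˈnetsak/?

/j/ stays [j].
/a/ (between /j/ and /r/): in an unstressed syllable, so rule 2 applies → [ə].
/r/ (between /a/ and /r/) is unaffected → [r].
/r/ (between /r/ and /a/): no rule targets it → [r].
/a/ (between /r/ and /n/) occurs in an unstressed syllable → [ə] by rule 2.
/n/ (between /a/ and /e/) is unaffected → [n].
/e/ — between /n/ and /t/; rule 2 does not apply here → [e].
/t/ (between /e/ and /s/) is in the target of rule 1 but the environment (word-finally) is not met → [t].
/s/ (between /t/ and /a/) is unaffected → [s].
/a/ meets the environment for rule 2 (in an unstressed syllable) → [ə].
/k/ (word-final) is unaffected → [k].

[jərrəˈnetsək]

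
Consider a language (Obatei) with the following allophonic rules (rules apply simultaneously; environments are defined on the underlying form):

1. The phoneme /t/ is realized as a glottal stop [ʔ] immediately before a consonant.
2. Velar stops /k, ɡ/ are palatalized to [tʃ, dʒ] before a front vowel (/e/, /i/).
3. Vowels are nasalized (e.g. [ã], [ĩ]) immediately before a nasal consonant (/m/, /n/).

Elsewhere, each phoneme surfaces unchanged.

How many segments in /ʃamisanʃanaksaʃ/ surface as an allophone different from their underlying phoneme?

Segments that undergo a rule: /a/ → [ã] (rule 3); /a/ → [ã] (rule 3); /a/ → [ã] (rule 3).
All other segments surface unchanged.

3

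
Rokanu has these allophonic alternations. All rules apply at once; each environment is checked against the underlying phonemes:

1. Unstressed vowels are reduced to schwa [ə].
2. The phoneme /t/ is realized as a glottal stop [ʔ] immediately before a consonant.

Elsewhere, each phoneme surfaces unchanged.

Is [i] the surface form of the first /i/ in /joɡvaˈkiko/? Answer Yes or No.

/i/ (between /k/ and /k/) fails the environment for rule 1, so it stays [i].
The actual realization is [i], which matches [i].

Yes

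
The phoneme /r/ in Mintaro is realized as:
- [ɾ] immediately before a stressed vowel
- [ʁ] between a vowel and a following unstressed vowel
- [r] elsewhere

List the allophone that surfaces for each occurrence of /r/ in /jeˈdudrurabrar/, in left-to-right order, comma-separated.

Occurrence 1 (position 6): no conditioning environment matches → elsewhere allophone [r].
Occurrence 2 (position 8): between a vowel and a following unstressed vowel → [ʁ].
Occurrence 3 (position 11): no conditioning environment matches → elsewhere allophone [r].
Occurrence 4 (position 13): no conditioning environment matches → elsewhere allophone [r].

[r], [ʁ], [r], [r]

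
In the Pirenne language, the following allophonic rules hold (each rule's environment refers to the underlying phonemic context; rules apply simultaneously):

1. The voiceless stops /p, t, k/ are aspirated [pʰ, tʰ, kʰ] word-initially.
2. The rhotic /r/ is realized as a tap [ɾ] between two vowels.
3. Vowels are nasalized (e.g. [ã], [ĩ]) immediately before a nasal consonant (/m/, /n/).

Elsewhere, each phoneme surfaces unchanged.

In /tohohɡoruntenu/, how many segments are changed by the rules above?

4

Segments that undergo a rule: /t/ → [tʰ] (rule 1); /r/ → [ɾ] (rule 2); /u/ → [ũ] (rule 3); /e/ → [ẽ] (rule 3).
All other segments surface unchanged.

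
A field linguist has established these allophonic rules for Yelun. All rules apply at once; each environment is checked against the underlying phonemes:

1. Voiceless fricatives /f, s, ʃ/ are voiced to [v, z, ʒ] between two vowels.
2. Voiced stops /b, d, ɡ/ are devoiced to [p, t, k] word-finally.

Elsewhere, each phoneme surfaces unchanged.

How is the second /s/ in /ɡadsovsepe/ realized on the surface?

/s/ (between /v/ and /e/) is in the target of rule 1 but the environment (between two vowels) is not met → [s].

[s]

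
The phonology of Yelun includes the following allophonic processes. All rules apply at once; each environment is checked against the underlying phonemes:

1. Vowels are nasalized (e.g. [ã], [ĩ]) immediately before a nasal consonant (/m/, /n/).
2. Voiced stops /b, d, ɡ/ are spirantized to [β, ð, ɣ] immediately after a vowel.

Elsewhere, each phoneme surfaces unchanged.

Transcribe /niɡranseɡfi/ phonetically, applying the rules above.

/n/ stays [n].
/i/ (between /n/ and /ɡ/): rule 1 targets it, but not before a nasal consonant → unchanged [i].
/ɡ/ (between /i/ and /r/) occurs immediately after a vowel → [ɣ] by rule 2.
/r/ — not in any rule's target class → [r].
Rule 1 applies to /a/ (between /r/ and /n/: before a nasal consonant) → [ã].
/n/ (between /a/ and /s/) is unaffected → [n].
/s/ — not in any rule's target class → [s].
/e/ (between /s/ and /ɡ/): rule 1 targets it, but not before a nasal consonant → unchanged [e].
/ɡ/ (between /e/ and /f/) occurs immediately after a vowel → [ɣ] by rule 2.
/f/ — not in any rule's target class → [f].
/i/ (word-final) is in the target of rule 1 but the environment (before a nasal consonant) is not met → [i].

[niɣrãnseɣfi]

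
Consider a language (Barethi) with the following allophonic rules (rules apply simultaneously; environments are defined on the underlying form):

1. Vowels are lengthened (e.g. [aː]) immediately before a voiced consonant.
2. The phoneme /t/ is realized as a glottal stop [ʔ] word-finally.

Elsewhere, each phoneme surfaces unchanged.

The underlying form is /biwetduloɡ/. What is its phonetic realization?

[biːwetduːloːɡ]

/b/ (word-initial): no rule targets it → [b].
/i/ (between /b/ and /w/) occurs before a voiced consonant → [iː] by rule 1.
/w/ (between /i/ and /e/): no rule targets it → [w].
/e/ — between /w/ and /t/; rule 1 does not apply here → [e].
/t/ (between /e/ and /d/) fails the environment for rule 2, so it stays [t].
/d/ (between /t/ and /u/): no rule targets it → [d].
/u/ (between /d/ and /l/) occurs before a voiced consonant → [uː] by rule 1.
/l/ — not in any rule's target class → [l].
/o/ (between /l/ and /ɡ/) occurs before a voiced consonant → [oː] by rule 1.
/ɡ/ stays [ɡ].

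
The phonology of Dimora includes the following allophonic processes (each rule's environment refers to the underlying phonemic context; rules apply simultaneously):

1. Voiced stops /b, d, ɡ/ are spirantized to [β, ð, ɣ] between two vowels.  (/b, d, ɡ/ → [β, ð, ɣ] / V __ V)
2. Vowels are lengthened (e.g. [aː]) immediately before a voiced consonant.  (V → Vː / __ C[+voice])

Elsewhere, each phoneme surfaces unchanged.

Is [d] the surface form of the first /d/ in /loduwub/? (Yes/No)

No

Rule 1 applies to /d/ (between /o/ and /u/: between two vowels) → [ð].
The actual realization is [ð], not [d].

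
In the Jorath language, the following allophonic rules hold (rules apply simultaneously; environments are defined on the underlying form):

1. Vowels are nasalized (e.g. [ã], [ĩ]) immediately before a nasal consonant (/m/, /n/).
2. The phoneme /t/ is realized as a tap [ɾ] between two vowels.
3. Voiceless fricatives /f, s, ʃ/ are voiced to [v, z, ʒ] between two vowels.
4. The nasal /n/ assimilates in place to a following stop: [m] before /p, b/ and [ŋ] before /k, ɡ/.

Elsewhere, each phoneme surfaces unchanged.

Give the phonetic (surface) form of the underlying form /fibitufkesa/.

/f/ — word-initial; rule 3 does not apply here → [f].
/i/ (between /f/ and /b/) fails the environment for rule 1, so it stays [i].
/i/ — between /b/ and /t/; rule 1 does not apply here → [i].
/t/ (between /i/ and /u/) occurs between two vowels → [ɾ] by rule 2.
/u/ (between /t/ and /f/) is in the target of rule 1 but the environment (before a nasal consonant) is not met → [u].
/f/ — between /u/ and /k/; rule 3 does not apply here → [f].
/e/ (between /k/ and /s/): rule 1 targets it, but not before a nasal consonant → unchanged [e].
/s/ (between /e/ and /a/) occurs between two vowels → [z] by rule 3.
/a/ (word-final): rule 1 targets it, but not before a nasal consonant → unchanged [a].

[fibiɾufkeza]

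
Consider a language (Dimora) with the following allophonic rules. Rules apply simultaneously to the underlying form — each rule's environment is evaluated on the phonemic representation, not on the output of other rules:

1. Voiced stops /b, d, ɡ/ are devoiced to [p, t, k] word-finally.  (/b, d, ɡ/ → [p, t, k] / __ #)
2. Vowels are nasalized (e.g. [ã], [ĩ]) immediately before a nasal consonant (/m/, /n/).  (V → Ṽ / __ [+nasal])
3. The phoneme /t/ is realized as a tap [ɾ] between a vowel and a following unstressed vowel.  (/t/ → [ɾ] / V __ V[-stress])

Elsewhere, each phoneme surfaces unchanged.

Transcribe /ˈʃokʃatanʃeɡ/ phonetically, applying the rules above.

[ˈʃokʃaɾãnʃek]

/o/ (between /ʃ/ and /k/) fails the environment for rule 2, so it stays [o].
/a/ (between /ʃ/ and /t/) fails the environment for rule 2, so it stays [a].
/t/ meets the environment for rule 3 (between a vowel and a following unstressed vowel) → [ɾ].
/a/ (between /t/ and /n/) occurs before a nasal consonant → [ã] by rule 2.
/e/ (between /ʃ/ and /ɡ/) is in the target of rule 2 but the environment (before a nasal consonant) is not met → [e].
Rule 1 applies to /ɡ/ (word-final: word-finally) → [k].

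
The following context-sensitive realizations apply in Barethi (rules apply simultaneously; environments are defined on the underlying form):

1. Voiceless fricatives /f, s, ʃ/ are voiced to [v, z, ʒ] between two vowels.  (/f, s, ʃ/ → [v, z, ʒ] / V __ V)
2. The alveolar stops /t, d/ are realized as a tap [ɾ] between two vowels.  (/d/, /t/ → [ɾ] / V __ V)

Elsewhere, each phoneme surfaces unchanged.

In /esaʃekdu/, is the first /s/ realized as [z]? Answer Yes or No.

/s/ (between /e/ and /a/) occurs between two vowels → [z] by rule 1.
The actual realization is [z], which matches [z].

Yes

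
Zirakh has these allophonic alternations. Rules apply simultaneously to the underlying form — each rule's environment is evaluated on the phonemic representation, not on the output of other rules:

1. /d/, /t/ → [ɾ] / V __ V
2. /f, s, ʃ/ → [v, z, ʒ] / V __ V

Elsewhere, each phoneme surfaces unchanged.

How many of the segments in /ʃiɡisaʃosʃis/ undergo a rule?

Segments that undergo a rule: /s/ → [z] (rule 2); /ʃ/ → [ʒ] (rule 2).
All other segments surface unchanged.

2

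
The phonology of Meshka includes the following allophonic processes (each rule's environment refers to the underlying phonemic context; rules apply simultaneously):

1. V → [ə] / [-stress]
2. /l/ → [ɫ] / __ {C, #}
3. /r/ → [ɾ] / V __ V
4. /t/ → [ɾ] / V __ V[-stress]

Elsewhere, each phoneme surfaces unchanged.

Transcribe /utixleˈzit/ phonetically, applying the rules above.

/u/ — word-initial, in an unstressed syllable — surfaces as [ə] (rule 1).
/t/ — between /u/ and /i/, between a vowel and a following unstressed vowel — surfaces as [ɾ] (rule 4).
/i/ — between /t/ and /x/, in an unstressed syllable — surfaces as [ə] (rule 1).
/x/ (between /i/ and /l/) is unaffected → [x].
/l/ (between /x/ and /e/) is in the target of rule 2 but the environment (word-finally or immediately before a consonant) is not met → [l].
/e/ (between /l/ and /z/): in an unstressed syllable, so rule 1 applies → [ə].
/z/ (between /e/ and /i/) is unaffected → [z].
/i/ (between /z/ and /t/) fails the environment for rule 1, so it stays [i].
/t/ (word-final): rule 4 targets it, but not between a vowel and a following unstressed vowel → unchanged [t].

[əɾəxləˈzit]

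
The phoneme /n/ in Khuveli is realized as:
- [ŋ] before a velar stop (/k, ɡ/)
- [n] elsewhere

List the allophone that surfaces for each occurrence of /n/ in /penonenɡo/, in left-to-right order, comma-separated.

Occurrence 1 (position 3): no conditioning environment matches → elsewhere allophone [n].
Occurrence 2 (position 5): no conditioning environment matches → elsewhere allophone [n].
Occurrence 3 (position 7): before a velar stop → [ŋ].

[n], [n], [ŋ]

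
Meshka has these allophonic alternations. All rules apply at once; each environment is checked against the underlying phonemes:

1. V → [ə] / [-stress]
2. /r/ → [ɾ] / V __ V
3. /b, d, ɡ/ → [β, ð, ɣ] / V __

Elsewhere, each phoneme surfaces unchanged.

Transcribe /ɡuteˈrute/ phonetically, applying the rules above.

[ɡətəˈɾutə]

/ɡ/ (word-initial): rule 3 targets it, but not immediately after a vowel → unchanged [ɡ].
/u/ (between /ɡ/ and /t/): in an unstressed syllable, so rule 1 applies → [ə].
/t/ (between /u/ and /e/): no rule targets it → [t].
/e/ (between /t/ and /r/): in an unstressed syllable, so rule 1 applies → [ə].
/r/ (between /e/ and /u/): between two vowels, so rule 2 applies → [ɾ].
/u/ — between /r/ and /t/; rule 1 does not apply here → [u].
/t/ — not in any rule's target class → [t].
/e/ meets the environment for rule 1 (in an unstressed syllable) → [ə].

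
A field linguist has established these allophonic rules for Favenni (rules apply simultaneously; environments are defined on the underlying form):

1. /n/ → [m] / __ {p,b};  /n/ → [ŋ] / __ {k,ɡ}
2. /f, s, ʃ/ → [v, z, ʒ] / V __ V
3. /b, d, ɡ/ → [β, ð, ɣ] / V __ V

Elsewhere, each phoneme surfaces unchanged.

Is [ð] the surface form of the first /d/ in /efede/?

Yes

/d/ meets the environment for rule 3 (between two vowels) → [ð].
The actual realization is [ð], which matches [ð].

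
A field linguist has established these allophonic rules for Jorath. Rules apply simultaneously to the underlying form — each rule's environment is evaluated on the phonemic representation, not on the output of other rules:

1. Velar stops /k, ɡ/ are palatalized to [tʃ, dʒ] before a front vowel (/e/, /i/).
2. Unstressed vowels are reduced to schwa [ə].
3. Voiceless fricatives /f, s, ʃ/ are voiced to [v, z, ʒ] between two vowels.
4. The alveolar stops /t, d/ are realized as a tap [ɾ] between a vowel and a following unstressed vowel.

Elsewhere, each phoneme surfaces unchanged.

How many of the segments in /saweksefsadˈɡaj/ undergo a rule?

4

Segments that undergo a rule: /a/ → [ə] (rule 2); /e/ → [ə] (rule 2); /e/ → [ə] (rule 2); /a/ → [ə] (rule 2).
All other segments surface unchanged.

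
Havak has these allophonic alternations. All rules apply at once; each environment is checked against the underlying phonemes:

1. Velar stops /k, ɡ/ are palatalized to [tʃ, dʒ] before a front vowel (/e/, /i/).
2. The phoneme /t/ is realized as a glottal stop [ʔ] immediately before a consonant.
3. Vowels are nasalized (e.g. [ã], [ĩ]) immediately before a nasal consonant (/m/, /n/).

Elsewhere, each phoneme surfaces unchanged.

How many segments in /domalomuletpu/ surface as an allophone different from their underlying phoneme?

Segments that undergo a rule: /o/ → [õ] (rule 3); /o/ → [õ] (rule 3); /t/ → [ʔ] (rule 2).
All other segments surface unchanged.

3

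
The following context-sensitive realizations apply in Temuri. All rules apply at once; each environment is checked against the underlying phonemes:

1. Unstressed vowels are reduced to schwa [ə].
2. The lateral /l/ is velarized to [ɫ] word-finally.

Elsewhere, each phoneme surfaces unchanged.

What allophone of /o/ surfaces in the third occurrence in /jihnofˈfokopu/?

/o/ — between /k/ and /p/, in an unstressed syllable — surfaces as [ə] (rule 1).

[ə]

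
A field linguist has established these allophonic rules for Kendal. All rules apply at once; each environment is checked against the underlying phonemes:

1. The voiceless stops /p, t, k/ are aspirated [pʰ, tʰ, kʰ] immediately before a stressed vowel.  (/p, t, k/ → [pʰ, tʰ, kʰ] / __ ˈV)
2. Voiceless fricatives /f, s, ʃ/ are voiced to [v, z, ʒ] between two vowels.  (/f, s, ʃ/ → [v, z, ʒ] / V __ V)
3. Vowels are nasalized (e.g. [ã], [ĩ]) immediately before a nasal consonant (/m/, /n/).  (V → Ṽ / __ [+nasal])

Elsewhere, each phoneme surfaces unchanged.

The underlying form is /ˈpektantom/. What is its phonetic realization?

[ˈpʰektãntõm]

Rule 1 applies to /p/ (word-initial: immediately before a stressed vowel) → [pʰ].
/e/ (between /p/ and /k/) is in the target of rule 3 but the environment (before a nasal consonant) is not met → [e].
/k/ (between /e/ and /t/): rule 1 targets it, but not immediately before a stressed vowel → unchanged [k].
/t/ (between /k/ and /a/): rule 1 targets it, but not immediately before a stressed vowel → unchanged [t].
/a/ — between /t/ and /n/, before a nasal consonant — surfaces as [ã] (rule 3).
/n/ (between /a/ and /t/): no rule targets it → [n].
/t/ (between /n/ and /o/): rule 1 targets it, but not immediately before a stressed vowel → unchanged [t].
/o/ (between /t/ and /m/) occurs before a nasal consonant → [õ] by rule 3.
/m/ — not in any rule's target class → [m].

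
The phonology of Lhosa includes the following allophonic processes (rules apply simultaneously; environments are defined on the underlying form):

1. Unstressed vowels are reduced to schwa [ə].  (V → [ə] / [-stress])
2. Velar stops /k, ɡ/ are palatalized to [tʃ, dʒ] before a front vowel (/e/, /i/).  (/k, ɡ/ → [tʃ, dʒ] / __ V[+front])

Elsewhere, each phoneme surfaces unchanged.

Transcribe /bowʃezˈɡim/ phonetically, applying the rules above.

[bəwʃəzˈdʒim]

/b/ — not in any rule's target class → [b].
/o/ meets the environment for rule 1 (in an unstressed syllable) → [ə].
/w/ (between /o/ and /ʃ/) is unaffected → [w].
/ʃ/ (between /w/ and /e/) is unaffected → [ʃ].
Rule 1 applies to /e/ (between /ʃ/ and /z/: in an unstressed syllable) → [ə].
/z/ stays [z].
/ɡ/ (between /z/ and /i/) occurs before a front vowel → [dʒ] by rule 2.
/i/ (between /ɡ/ and /m/) fails the environment for rule 1, so it stays [i].
/m/ — not in any rule's target class → [m].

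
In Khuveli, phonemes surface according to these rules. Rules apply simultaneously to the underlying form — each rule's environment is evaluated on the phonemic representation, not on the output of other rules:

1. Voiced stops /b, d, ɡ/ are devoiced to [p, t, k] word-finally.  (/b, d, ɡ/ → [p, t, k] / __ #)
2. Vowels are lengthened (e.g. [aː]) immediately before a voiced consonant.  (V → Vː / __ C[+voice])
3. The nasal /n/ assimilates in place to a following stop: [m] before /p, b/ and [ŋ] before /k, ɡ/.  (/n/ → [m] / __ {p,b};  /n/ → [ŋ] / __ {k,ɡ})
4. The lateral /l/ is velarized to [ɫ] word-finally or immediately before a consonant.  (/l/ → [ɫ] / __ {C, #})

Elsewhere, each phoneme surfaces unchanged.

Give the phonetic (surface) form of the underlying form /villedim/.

[viːɫleːdiːm]

/v/ (word-initial): no rule targets it → [v].
/i/ (between /v/ and /l/): before a voiced consonant, so rule 2 applies → [iː].
/l/ (between /i/ and /l/) occurs word-finally or immediately before a consonant → [ɫ] by rule 4.
/l/ — between /l/ and /e/; rule 4 does not apply here → [l].
/e/ meets the environment for rule 2 (before a voiced consonant) → [eː].
/d/ (between /e/ and /i/): rule 1 targets it, but not word-finally → unchanged [d].
/i/ meets the environment for rule 2 (before a voiced consonant) → [iː].
/m/ stays [m].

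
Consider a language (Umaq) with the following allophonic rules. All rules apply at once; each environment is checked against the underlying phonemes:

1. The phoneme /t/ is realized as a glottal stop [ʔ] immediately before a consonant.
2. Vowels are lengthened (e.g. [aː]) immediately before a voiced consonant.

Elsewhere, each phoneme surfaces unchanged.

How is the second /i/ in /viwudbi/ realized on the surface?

[i]

/i/ — word-final; rule 2 does not apply here → [i].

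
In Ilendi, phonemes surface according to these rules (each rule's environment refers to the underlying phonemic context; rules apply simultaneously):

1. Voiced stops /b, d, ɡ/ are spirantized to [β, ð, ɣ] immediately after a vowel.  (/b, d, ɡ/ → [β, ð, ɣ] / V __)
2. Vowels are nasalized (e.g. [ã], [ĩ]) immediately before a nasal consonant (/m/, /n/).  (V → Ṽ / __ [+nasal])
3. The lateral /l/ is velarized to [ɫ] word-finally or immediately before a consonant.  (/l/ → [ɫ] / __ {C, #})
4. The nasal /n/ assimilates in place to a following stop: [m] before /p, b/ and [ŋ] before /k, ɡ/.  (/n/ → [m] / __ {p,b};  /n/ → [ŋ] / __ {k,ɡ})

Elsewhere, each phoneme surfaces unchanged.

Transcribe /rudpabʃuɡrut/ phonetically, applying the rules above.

[ruðpaβʃuɣrut]

/u/ (between /r/ and /d/) is in the target of rule 2 but the environment (before a nasal consonant) is not met → [u].
Rule 1 applies to /d/ (between /u/ and /p/: immediately after a vowel) → [ð].
/a/ — between /p/ and /b/; rule 2 does not apply here → [a].
/b/ (between /a/ and /ʃ/): immediately after a vowel, so rule 1 applies → [β].
/u/ (between /ʃ/ and /ɡ/) is in the target of rule 2 but the environment (before a nasal consonant) is not met → [u].
/ɡ/ — between /u/ and /r/, immediately after a vowel — surfaces as [ɣ] (rule 1).
/u/ (between /r/ and /t/) fails the environment for rule 2, so it stays [u].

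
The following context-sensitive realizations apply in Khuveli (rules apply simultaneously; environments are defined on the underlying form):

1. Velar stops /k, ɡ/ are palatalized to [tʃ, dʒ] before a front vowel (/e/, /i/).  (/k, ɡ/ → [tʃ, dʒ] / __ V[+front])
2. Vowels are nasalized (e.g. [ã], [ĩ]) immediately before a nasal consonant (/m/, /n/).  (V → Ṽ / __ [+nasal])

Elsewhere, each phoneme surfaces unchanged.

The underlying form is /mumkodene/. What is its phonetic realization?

[mũmkodẽne]

/m/ stays [m].
Rule 2 applies to /u/ (between /m/ and /m/: before a nasal consonant) → [ũ].
/m/ (between /u/ and /k/): no rule targets it → [m].
/k/ (between /m/ and /o/) is in the target of rule 1 but the environment (before a front vowel) is not met → [k].
/o/ — between /k/ and /d/; rule 2 does not apply here → [o].
/d/ stays [d].
/e/ meets the environment for rule 2 (before a nasal consonant) → [ẽ].
/n/ — not in any rule's target class → [n].
/e/ (word-final) is in the target of rule 2 but the environment (before a nasal consonant) is not met → [e].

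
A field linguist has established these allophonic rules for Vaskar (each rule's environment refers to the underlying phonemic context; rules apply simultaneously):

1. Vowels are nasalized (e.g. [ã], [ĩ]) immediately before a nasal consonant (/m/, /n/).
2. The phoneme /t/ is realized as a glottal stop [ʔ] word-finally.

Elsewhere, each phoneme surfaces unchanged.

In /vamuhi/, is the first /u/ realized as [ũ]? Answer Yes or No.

No

/u/ (between /m/ and /h/): rule 1 targets it, but not before a nasal consonant → unchanged [u].
The actual realization is [u], not [ũ].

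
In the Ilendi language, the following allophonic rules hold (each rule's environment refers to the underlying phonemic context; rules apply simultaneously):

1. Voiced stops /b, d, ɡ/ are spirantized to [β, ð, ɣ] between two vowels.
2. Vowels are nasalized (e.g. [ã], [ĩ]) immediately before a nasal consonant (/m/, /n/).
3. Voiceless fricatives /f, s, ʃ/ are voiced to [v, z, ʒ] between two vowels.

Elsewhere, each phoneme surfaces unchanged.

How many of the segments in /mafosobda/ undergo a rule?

Segments that undergo a rule: /f/ → [v] (rule 3); /s/ → [z] (rule 3).
All other segments surface unchanged.

2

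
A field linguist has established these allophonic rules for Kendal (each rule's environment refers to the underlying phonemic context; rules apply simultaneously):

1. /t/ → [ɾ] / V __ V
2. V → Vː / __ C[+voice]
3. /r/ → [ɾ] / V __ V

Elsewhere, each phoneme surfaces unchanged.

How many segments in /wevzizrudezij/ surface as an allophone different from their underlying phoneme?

Segments that undergo a rule: /e/ → [eː] (rule 2); /i/ → [iː] (rule 2); /u/ → [uː] (rule 2); /e/ → [eː] (rule 2); /i/ → [iː] (rule 2).
All other segments surface unchanged.

5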